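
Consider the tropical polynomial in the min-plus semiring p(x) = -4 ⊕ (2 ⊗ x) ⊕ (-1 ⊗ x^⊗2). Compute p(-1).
p(-1) = -4

A tropical monomial a ⊗ x^⊗i evaluates to a + i · x. Evaluating each term at x = -1:
  Term 0 contributes -4 + 0 · -1 = -4
  Term 1 contributes 2 + 1 · -1 = 1
  Term 2 contributes -1 + 2 · -1 = -3
p(-1) = ⊕ of these = min[-4, 1, -3] = -4.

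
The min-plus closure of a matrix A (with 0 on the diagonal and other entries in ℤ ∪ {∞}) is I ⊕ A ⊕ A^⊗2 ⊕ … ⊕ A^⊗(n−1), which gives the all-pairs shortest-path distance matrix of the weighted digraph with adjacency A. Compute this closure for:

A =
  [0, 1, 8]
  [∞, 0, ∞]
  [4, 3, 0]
Closure =
  [0, 1, 8]
  [∞, 0, ∞]
  [4, 3, 0]

This is the Floyd-Warshall all-pairs shortest-path computation. For each intermediate vertex k = 0, 1, …, 2, update dist[i][j] ← min(dist[i][j], dist[i][k] + dist[k][j]). The final matrix gives, for each (i, j), the minimum total weight of any directed path from i to j (possibly empty when i = j).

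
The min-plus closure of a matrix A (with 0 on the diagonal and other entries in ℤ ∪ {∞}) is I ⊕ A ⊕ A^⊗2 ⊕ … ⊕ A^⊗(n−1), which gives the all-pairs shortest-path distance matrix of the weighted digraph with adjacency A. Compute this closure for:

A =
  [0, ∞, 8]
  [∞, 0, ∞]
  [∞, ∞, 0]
Closure =
  [0, ∞, 8]
  [∞, 0, ∞]
  [∞, ∞, 0]

This is the Floyd-Warshall all-pairs shortest-path computation. For each intermediate vertex k = 0, 1, …, 2, update dist[i][j] ← min(dist[i][j], dist[i][k] + dist[k][j]). The final matrix gives, for each (i, j), the minimum total weight of any directed path from i to j (possibly empty when i = j).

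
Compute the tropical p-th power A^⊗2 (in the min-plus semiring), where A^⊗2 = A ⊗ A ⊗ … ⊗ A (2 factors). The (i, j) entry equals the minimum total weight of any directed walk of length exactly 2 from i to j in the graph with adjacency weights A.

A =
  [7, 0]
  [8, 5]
A^⊗2 =
  [8, 5]
  [13, 8]

Each entry (A^⊗2)_ij equals the minimum over all length-2 walks i = v_0 → v_1 → … → v_2 = j of Σ_t A[v_t][v_{t+1}]. For example, for (i, j) = (0, 1) we minimise over 2 possible intermediate vertex sequences; the minimum is 5, attained along the walk 0 → 1 → 1.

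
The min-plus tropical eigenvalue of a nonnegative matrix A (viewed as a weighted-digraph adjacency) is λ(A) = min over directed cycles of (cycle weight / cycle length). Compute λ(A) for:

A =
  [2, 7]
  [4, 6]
λ(A) = 2

Enumerate directed cycles and compute their means (weight / length). Sample:
  cycle 0 → 0: weight = 2, length = 1, mean = 2/1 ≈ 2.000
  cycle 1 → 1: weight = 6, length = 1, mean = 6/1 ≈ 6.000
  cycle 0 → 1 → 0: weight = 11, length = 2, mean = 11/2 ≈ 5.500
  cycle 1 → 0 → 1: weight = 11, length = 2, mean = 11/2 ≈ 5.500
Minimum mean = 2.000, attained e.g. along the cycle 0 → 0 with weight 2 and length 1. So λ(A) = 2/1 = 2.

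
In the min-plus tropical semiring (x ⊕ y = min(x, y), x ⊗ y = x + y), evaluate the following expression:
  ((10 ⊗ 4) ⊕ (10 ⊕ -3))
((10 ⊗ 4) ⊕ (10 ⊕ -3)) = -3

Expand innermost to outermost. Recall ⊕ takes the minimum of its arguments and ⊗ takes their sum. Working out the expression ((10 ⊗ 4) ⊕ (10 ⊕ -3)) gives -3.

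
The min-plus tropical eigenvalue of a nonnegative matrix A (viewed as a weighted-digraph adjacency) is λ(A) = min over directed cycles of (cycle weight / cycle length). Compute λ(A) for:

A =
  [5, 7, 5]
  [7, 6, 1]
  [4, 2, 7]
λ(A) = 3/2

Enumerate directed cycles and compute their means (weight / length). Sample:
  cycle 0 → 0: weight = 5, length = 1, mean = 5/1 ≈ 5.000
  cycle 1 → 1: weight = 6, length = 1, mean = 6/1 ≈ 6.000
  cycle 2 → 2: weight = 7, length = 1, mean = 7/1 ≈ 7.000
  cycle 0 → 1 → 0: weight = 14, length = 2, mean = 14/2 ≈ 7.000
  cycle 0 → 2 → 0: weight = 9, length = 2, mean = 9/2 ≈ 4.500
  cycle 1 → 0 → 1: weight = 14, length = 2, mean = 14/2 ≈ 7.000
Minimum mean = 1.500, attained e.g. along the cycle 1 → 2 → 1 with weight 3 and length 2. So λ(A) = 3/2 = 3/2.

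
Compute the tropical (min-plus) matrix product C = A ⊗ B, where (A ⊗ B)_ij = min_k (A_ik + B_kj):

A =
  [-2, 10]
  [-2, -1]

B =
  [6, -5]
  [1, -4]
A ⊗ B =
  [4, -7]
  [0, -7]

Apply the min-plus product entry-by-entry:
  C[0][0] = min over k of (A[0][0] + B[0][0] = -2 + 6 = 4, A[0][1] + B[1][0] = 10 + 1 = 11) = 4 (attained at k = 0)
  C[0][1] = min over k of (A[0][0] + B[0][1] = -2 + -5 = -7, A[0][1] + B[1][1] = 10 + -4 = 6) = -7 (attained at k = 0)
  C[1][0] = min over k of (A[1][0] + B[0][0] = -2 + 6 = 4, A[1][1] + B[1][0] = -1 + 1 = 0) = 0 (attained at k = 1)
  C[1][1] = min over k of (A[1][0] + B[0][1] = -2 + -5 = -7, A[1][1] + B[1][1] = -1 + -4 = -5) = -7 (attained at k = 0)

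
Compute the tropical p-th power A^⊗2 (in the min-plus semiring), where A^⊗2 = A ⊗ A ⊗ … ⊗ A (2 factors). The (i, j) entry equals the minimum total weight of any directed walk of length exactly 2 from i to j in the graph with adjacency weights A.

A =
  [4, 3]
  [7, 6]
A^⊗2 =
  [8, 7]
  [11, 10]

Each entry (A^⊗2)_ij equals the minimum over all length-2 walks i = v_0 → v_1 → … → v_2 = j of Σ_t A[v_t][v_{t+1}]. For example, for (i, j) = (0, 1) we minimise over 2 possible intermediate vertex sequences; the minimum is 7, attained along the walk 0 → 0 → 1.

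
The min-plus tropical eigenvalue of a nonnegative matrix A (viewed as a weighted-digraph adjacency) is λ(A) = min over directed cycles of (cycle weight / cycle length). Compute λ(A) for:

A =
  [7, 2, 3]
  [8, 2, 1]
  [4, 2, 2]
λ(A) = 3/2

Enumerate directed cycles and compute their means (weight / length). Sample:
  cycle 0 → 0: weight = 7, length = 1, mean = 7/1 ≈ 7.000
  cycle 1 → 1: weight = 2, length = 1, mean = 2/1 ≈ 2.000
  cycle 2 → 2: weight = 2, length = 1, mean = 2/1 ≈ 2.000
  cycle 0 → 1 → 0: weight = 10, length = 2, mean = 10/2 ≈ 5.000
  cycle 0 → 2 → 0: weight = 7, length = 2, mean = 7/2 ≈ 3.500
  cycle 1 → 0 → 1: weight = 10, length = 2, mean = 10/2 ≈ 5.000
Minimum mean = 1.500, attained e.g. along the cycle 1 → 2 → 1 with weight 3 and length 2. So λ(A) = 3/2 = 3/2.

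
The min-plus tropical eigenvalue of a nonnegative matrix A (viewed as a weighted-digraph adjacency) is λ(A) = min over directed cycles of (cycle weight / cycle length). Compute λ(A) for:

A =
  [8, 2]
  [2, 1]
λ(A) = 1

Enumerate directed cycles and compute their means (weight / length). Sample:
  cycle 0 → 0: weight = 8, length = 1, mean = 8/1 ≈ 8.000
  cycle 1 → 1: weight = 1, length = 1, mean = 1/1 ≈ 1.000
  cycle 0 → 1 → 0: weight = 4, length = 2, mean = 4/2 ≈ 2.000
  cycle 1 → 0 → 1: weight = 4, length = 2, mean = 4/2 ≈ 2.000
Minimum mean = 1.000, attained e.g. along the cycle 1 → 1 with weight 1 and length 1. So λ(A) = 1/1 = 1.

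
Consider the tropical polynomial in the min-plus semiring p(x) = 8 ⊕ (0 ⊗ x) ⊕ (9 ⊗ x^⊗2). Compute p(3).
p(3) = 3

A tropical monomial a ⊗ x^⊗i evaluates to a + i · x. Evaluating each term at x = 3:
  Term 0 contributes 8 + 0 · 3 = 8
  Term 1 contributes 0 + 1 · 3 = 3
  Term 2 contributes 9 + 2 · 3 = 15
p(3) = ⊕ of these = min[8, 3, 15] = 3.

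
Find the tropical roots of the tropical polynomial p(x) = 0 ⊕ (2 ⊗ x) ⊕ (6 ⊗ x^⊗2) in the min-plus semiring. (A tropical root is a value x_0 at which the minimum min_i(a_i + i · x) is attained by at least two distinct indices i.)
Roots: {-4, -2}

Each tropical root is a break point of the lower envelope of the lines y = a_i + i · x (there are 3 lines, with slopes 0, 1, ..., 2). Only the lines that attain the minimum somewhere contribute to roots; other lines are dominated. Here the surviving (envelope) indices are i = 2, i = 1, i = 0.
Intersections between consecutive envelope lines give the roots: for adjacent envelope indices i < j the intersection is x = (a_i − a_j) / (j − i). Reading off the sorted break points: {-4, -2}.
Verification: at each break x_0, at least two indices attain the minimum of min_i(a_i + i · x_0).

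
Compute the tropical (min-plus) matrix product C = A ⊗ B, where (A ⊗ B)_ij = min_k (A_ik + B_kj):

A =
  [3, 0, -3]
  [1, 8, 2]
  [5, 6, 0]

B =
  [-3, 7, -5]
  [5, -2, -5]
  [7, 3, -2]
A ⊗ B =
  [0, -2, -5]
  [-2, 5, -4]
  [2, 3, -2]

Apply the min-plus product entry-by-entry:
  C[0][0] = min over k of (A[0][0] + B[0][0] = 3 + -3 = 0, A[0][1] + B[1][0] = 0 + 5 = 5, A[0][2] + B[2][0] = -3 + 7 = 4) = 0 (attained at k = 0)
  C[0][1] = min over k of (A[0][0] + B[0][1] = 3 + 7 = 10, A[0][1] + B[1][1] = 0 + -2 = -2, A[0][2] + B[2][1] = -3 + 3 = 0) = -2 (attained at k = 1)
  C[0][2] = min over k of (A[0][0] + B[0][2] = 3 + -5 = -2, A[0][1] + B[1][2] = 0 + -5 = -5, A[0][2] + B[2][2] = -3 + -2 = -5) = -5 (attained at k = 1)
  C[1][0] = min over k of (A[1][0] + B[0][0] = 1 + -3 = -2, A[1][1] + B[1][0] = 8 + 5 = 13, A[1][2] + B[2][0] = 2 + 7 = 9) = -2 (attained at k = 0)
  C[1][1] = min over k of (A[1][0] + B[0][1] = 1 + 7 = 8, A[1][1] + B[1][1] = 8 + -2 = 6, A[1][2] + B[2][1] = 2 + 3 = 5) = 5 (attained at k = 2)
  C[1][2] = min over k of (A[1][0] + B[0][2] = 1 + -5 = -4, A[1][1] + B[1][2] = 8 + -5 = 3, A[1][2] + B[2][2] = 2 + -2 = 0) = -4 (attained at k = 0)
  C[2][0] = min over k of (A[2][0] + B[0][0] = 5 + -3 = 2, A[2][1] + B[1][0] = 6 + 5 = 11, A[2][2] + B[2][0] = 0 + 7 = 7) = 2 (attained at k = 0)
  C[2][1] = min over k of (A[2][0] + B[0][1] = 5 + 7 = 12, A[2][1] + B[1][1] = 6 + -2 = 4, A[2][2] + B[2][1] = 0 + 3 = 3) = 3 (attained at k = 2)
  C[2][2] = min over k of (A[2][0] + B[0][2] = 5 + -5 = 0, A[2][1] + B[1][2] = 6 + -5 = 1, A[2][2] + B[2][2] = 0 + -2 = -2) = -2 (attained at k = 2)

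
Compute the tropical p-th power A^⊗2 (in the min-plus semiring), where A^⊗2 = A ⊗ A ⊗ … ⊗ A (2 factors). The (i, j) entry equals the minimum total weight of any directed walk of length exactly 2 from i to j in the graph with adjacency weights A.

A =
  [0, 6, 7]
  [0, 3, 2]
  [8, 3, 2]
A^⊗2 =
  [0, 6, 7]
  [0, 5, 4]
  [3, 5, 4]

Each entry (A^⊗2)_ij equals the minimum over all length-2 walks i = v_0 → v_1 → … → v_2 = j of Σ_t A[v_t][v_{t+1}]. For example, for (i, j) = (0, 2) we minimise over 3 possible intermediate vertex sequences; the minimum is 7, attained along the walk 0 → 0 → 2.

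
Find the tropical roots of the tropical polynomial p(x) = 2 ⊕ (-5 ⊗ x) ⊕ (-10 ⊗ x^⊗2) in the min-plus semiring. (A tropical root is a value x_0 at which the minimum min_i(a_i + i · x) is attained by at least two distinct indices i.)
Roots: {5, 7}

Each tropical root is a break point of the lower envelope of the lines y = a_i + i · x (there are 3 lines, with slopes 0, 1, ..., 2). Only the lines that attain the minimum somewhere contribute to roots; other lines are dominated. Here the surviving (envelope) indices are i = 2, i = 1, i = 0.
Intersections between consecutive envelope lines give the roots: for adjacent envelope indices i < j the intersection is x = (a_i − a_j) / (j − i). Reading off the sorted break points: {5, 7}.
Verification: at each break x_0, at least two indices attain the minimum of min_i(a_i + i · x_0).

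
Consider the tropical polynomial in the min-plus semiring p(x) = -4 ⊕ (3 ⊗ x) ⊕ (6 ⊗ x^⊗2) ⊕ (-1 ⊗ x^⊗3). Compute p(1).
p(1) = -4

A tropical monomial a ⊗ x^⊗i evaluates to a + i · x. Evaluating each term at x = 1:
  Term 0 contributes -4 + 0 · 1 = -4
  Term 1 contributes 3 + 1 · 1 = 4
  Term 2 contributes 6 + 2 · 1 = 8
  Term 3 contributes -1 + 3 · 1 = 2
p(1) = ⊕ of these = min[-4, 4, 8, 2] = -4.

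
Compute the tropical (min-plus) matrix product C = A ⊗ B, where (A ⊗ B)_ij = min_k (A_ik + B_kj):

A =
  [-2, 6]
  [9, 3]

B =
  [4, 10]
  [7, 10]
A ⊗ B =
  [2, 8]
  [10, 13]

Apply the min-plus product entry-by-entry:
  C[0][0] = min over k of (A[0][0] + B[0][0] = -2 + 4 = 2, A[0][1] + B[1][0] = 6 + 7 = 13) = 2 (attained at k = 0)
  C[0][1] = min over k of (A[0][0] + B[0][1] = -2 + 10 = 8, A[0][1] + B[1][1] = 6 + 10 = 16) = 8 (attained at k = 0)
  C[1][0] = min over k of (A[1][0] + B[0][0] = 9 + 4 = 13, A[1][1] + B[1][0] = 3 + 7 = 10) = 10 (attained at k = 1)
  C[1][1] = min over k of (A[1][0] + B[0][1] = 9 + 10 = 19, A[1][1] + B[1][1] = 3 + 10 = 13) = 13 (attained at k = 1)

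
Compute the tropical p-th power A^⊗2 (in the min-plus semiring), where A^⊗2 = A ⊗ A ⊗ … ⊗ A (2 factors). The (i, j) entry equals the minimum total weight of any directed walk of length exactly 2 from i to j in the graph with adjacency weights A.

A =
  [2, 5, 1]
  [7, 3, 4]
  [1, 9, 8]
A^⊗2 =
  [2, 7, 3]
  [5, 6, 7]
  [3, 6, 2]

Each entry (A^⊗2)_ij equals the minimum over all length-2 walks i = v_0 → v_1 → … → v_2 = j of Σ_t A[v_t][v_{t+1}]. For example, for (i, j) = (0, 2) we minimise over 3 possible intermediate vertex sequences; the minimum is 3, attained along the walk 0 → 0 → 2.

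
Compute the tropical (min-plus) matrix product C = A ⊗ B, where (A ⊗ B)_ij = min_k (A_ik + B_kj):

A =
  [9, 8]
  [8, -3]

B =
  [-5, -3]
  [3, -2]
A ⊗ B =
  [4, 6]
  [0, -5]

Apply the min-plus product entry-by-entry:
  C[0][0] = min over k of (A[0][0] + B[0][0] = 9 + -5 = 4, A[0][1] + B[1][0] = 8 + 3 = 11) = 4 (attained at k = 0)
  C[0][1] = min over k of (A[0][0] + B[0][1] = 9 + -3 = 6, A[0][1] + B[1][1] = 8 + -2 = 6) = 6 (attained at k = 0)
  C[1][0] = min over k of (A[1][0] + B[0][0] = 8 + -5 = 3, A[1][1] + B[1][0] = -3 + 3 = 0) = 0 (attained at k = 1)
  C[1][1] = min over k of (A[1][0] + B[0][1] = 8 + -3 = 5, A[1][1] + B[1][1] = -3 + -2 = -5) = -5 (attained at k = 1)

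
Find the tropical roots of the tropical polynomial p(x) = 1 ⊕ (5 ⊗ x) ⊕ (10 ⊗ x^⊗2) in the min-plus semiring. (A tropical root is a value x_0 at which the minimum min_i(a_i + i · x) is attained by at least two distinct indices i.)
Roots: {-5, -4}

Each tropical root is a break point of the lower envelope of the lines y = a_i + i · x (there are 3 lines, with slopes 0, 1, ..., 2). Only the lines that attain the minimum somewhere contribute to roots; other lines are dominated. Here the surviving (envelope) indices are i = 2, i = 1, i = 0.
Intersections between consecutive envelope lines give the roots: for adjacent envelope indices i < j the intersection is x = (a_i − a_j) / (j − i). Reading off the sorted break points: {-5, -4}.
Verification: at each break x_0, at least two indices attain the minimum of min_i(a_i + i · x_0).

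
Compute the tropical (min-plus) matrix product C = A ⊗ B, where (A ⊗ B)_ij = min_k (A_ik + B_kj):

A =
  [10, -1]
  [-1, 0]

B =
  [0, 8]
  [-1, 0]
A ⊗ B =
  [-2, -1]
  [-1, 0]

Apply the min-plus product entry-by-entry:
  C[0][0] = min over k of (A[0][0] + B[0][0] = 10 + 0 = 10, A[0][1] + B[1][0] = -1 + -1 = -2) = -2 (attained at k = 1)
  C[0][1] = min over k of (A[0][0] + B[0][1] = 10 + 8 = 18, A[0][1] + B[1][1] = -1 + 0 = -1) = -1 (attained at k = 1)
  C[1][0] = min over k of (A[1][0] + B[0][0] = -1 + 0 = -1, A[1][1] + B[1][0] = 0 + -1 = -1) = -1 (attained at k = 0)
  C[1][1] = min over k of (A[1][0] + B[0][1] = -1 + 8 = 7, A[1][1] + B[1][1] = 0 + 0 = 0) = 0 (attained at k = 1)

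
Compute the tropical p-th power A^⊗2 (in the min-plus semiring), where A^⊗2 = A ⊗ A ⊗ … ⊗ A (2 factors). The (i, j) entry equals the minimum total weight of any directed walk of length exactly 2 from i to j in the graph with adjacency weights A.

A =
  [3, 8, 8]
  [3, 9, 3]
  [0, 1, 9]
A^⊗2 =
  [6, 9, 11]
  [3, 4, 11]
  [3, 8, 4]

Each entry (A^⊗2)_ij equals the minimum over all length-2 walks i = v_0 → v_1 → … → v_2 = j of Σ_t A[v_t][v_{t+1}]. For example, for (i, j) = (0, 2) we minimise over 3 possible intermediate vertex sequences; the minimum is 11, attained along the walk 0 → 0 → 2.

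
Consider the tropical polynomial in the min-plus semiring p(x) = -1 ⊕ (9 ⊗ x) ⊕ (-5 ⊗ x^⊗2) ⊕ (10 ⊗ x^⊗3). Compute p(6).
p(6) = -1

A tropical monomial a ⊗ x^⊗i evaluates to a + i · x. Evaluating each term at x = 6:
  Term 0 contributes -1 + 0 · 6 = -1
  Term 1 contributes 9 + 1 · 6 = 15
  Term 2 contributes -5 + 2 · 6 = 7
  Term 3 contributes 10 + 3 · 6 = 28
p(6) = ⊕ of these = min[-1, 15, 7, 28] = -1.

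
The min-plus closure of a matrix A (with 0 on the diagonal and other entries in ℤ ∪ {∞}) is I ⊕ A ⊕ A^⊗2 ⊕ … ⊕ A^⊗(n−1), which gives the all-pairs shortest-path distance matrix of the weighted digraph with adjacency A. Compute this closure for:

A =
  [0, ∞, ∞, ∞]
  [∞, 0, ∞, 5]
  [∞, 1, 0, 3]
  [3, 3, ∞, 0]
Closure =
  [0, ∞, ∞, ∞]
  [8, 0, ∞, 5]
  [6, 1, 0, 3]
  [3, 3, ∞, 0]

This is the Floyd-Warshall all-pairs shortest-path computation. For each intermediate vertex k = 0, 1, …, 3, update dist[i][j] ← min(dist[i][j], dist[i][k] + dist[k][j]). The final matrix gives, for each (i, j), the minimum total weight of any directed path from i to j (possibly empty when i = j).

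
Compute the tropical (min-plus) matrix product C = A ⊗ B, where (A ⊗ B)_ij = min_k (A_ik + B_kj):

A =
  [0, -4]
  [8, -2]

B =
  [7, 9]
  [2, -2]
A ⊗ B =
  [-2, -6]
  [0, -4]

Apply the min-plus product entry-by-entry:
  C[0][0] = min over k of (A[0][0] + B[0][0] = 0 + 7 = 7, A[0][1] + B[1][0] = -4 + 2 = -2) = -2 (attained at k = 1)
  C[0][1] = min over k of (A[0][0] + B[0][1] = 0 + 9 = 9, A[0][1] + B[1][1] = -4 + -2 = -6) = -6 (attained at k = 1)
  C[1][0] = min over k of (A[1][0] + B[0][0] = 8 + 7 = 15, A[1][1] + B[1][0] = -2 + 2 = 0) = 0 (attained at k = 1)
  C[1][1] = min over k of (A[1][0] + B[0][1] = 8 + 9 = 17, A[1][1] + B[1][1] = -2 + -2 = -4) = -4 (attained at k = 1)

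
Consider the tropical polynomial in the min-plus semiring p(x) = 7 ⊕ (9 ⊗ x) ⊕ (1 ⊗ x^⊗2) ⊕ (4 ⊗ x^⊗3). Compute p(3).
p(3) = 7

A tropical monomial a ⊗ x^⊗i evaluates to a + i · x. Evaluating each term at x = 3:
  Term 0 contributes 7 + 0 · 3 = 7
  Term 1 contributes 9 + 1 · 3 = 12
  Term 2 contributes 1 + 2 · 3 = 7
  Term 3 contributes 4 + 3 · 3 = 13
p(3) = ⊕ of these = min[7, 12, 7, 13] = 7.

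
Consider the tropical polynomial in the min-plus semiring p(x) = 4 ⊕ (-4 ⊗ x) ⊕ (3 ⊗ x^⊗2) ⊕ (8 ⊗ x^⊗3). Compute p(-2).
p(-2) = -6

A tropical monomial a ⊗ x^⊗i evaluates to a + i · x. Evaluating each term at x = -2:
  Term 0 contributes 4 + 0 · -2 = 4
  Term 1 contributes -4 + 1 · -2 = -6
  Term 2 contributes 3 + 2 · -2 = -1
  Term 3 contributes 8 + 3 · -2 = 2
p(-2) = ⊕ of these = min[4, -6, -1, 2] = -6.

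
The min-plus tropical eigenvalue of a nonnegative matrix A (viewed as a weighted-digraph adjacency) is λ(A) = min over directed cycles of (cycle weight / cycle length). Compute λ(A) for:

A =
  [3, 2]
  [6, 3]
λ(A) = 3

Enumerate directed cycles and compute their means (weight / length). Sample:
  cycle 0 → 0: weight = 3, length = 1, mean = 3/1 ≈ 3.000
  cycle 1 → 1: weight = 3, length = 1, mean = 3/1 ≈ 3.000
  cycle 0 → 1 → 0: weight = 8, length = 2, mean = 8/2 ≈ 4.000
  cycle 1 → 0 → 1: weight = 8, length = 2, mean = 8/2 ≈ 4.000
Minimum mean = 3.000, attained e.g. along the cycle 0 → 0 with weight 3 and length 1. So λ(A) = 3/1 = 3.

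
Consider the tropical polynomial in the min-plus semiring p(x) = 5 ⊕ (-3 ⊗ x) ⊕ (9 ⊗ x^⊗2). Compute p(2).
p(2) = -1

A tropical monomial a ⊗ x^⊗i evaluates to a + i · x. Evaluating each term at x = 2:
  Term 0 contributes 5 + 0 · 2 = 5
  Term 1 contributes -3 + 1 · 2 = -1
  Term 2 contributes 9 + 2 · 2 = 13
p(2) = ⊕ of these = min[5, -1, 13] = -1.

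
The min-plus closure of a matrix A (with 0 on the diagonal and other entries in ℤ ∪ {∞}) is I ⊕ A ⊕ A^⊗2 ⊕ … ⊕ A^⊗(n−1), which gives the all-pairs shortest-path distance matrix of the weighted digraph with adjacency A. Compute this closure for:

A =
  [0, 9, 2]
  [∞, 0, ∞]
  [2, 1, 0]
Closure =
  [0, 3, 2]
  [∞, 0, ∞]
  [2, 1, 0]

This is the Floyd-Warshall all-pairs shortest-path computation. For each intermediate vertex k = 0, 1, …, 2, update dist[i][j] ← min(dist[i][j], dist[i][k] + dist[k][j]). The final matrix gives, for each (i, j), the minimum total weight of any directed path from i to j (possibly empty when i = j).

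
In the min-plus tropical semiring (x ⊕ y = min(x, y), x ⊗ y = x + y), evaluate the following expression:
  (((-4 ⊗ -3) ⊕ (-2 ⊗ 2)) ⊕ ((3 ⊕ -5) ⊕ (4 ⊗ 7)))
(((-4 ⊗ -3) ⊕ (-2 ⊗ 2)) ⊕ ((3 ⊕ -5) ⊕ (4 ⊗ 7))) = -7

Expand innermost to outermost. Recall ⊕ takes the minimum of its arguments and ⊗ takes their sum. Working out the expression (((-4 ⊗ -3) ⊕ (-2 ⊗ 2)) ⊕ ((3 ⊕ -5) ⊕ (4 ⊗ 7))) gives -7.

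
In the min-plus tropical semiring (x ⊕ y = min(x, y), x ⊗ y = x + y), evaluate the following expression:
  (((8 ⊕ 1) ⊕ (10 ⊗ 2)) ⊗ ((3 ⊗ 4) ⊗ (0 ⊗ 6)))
(((8 ⊕ 1) ⊕ (10 ⊗ 2)) ⊗ ((3 ⊗ 4) ⊗ (0 ⊗ 6))) = 14

Expand innermost to outermost. Recall ⊕ takes the minimum of its arguments and ⊗ takes their sum. Working out the expression (((8 ⊕ 1) ⊕ (10 ⊗ 2)) ⊗ ((3 ⊗ 4) ⊗ (0 ⊗ 6))) gives 14.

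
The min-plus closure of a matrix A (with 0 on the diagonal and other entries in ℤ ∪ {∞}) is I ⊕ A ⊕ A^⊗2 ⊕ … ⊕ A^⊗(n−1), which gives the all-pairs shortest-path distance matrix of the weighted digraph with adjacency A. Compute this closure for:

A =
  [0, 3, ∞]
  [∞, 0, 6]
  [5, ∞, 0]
Closure =
  [0, 3, 9]
  [11, 0, 6]
  [5, 8, 0]

This is the Floyd-Warshall all-pairs shortest-path computation. For each intermediate vertex k = 0, 1, …, 2, update dist[i][j] ← min(dist[i][j], dist[i][k] + dist[k][j]). The final matrix gives, for each (i, j), the minimum total weight of any directed path from i to j (possibly empty when i = j).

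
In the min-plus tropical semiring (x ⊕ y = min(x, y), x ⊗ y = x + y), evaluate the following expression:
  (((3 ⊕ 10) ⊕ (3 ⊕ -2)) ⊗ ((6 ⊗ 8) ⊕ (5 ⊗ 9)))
(((3 ⊕ 10) ⊕ (3 ⊕ -2)) ⊗ ((6 ⊗ 8) ⊕ (5 ⊗ 9))) = 12

Expand innermost to outermost. Recall ⊕ takes the minimum of its arguments and ⊗ takes their sum. Working out the expression (((3 ⊕ 10) ⊕ (3 ⊕ -2)) ⊗ ((6 ⊗ 8) ⊕ (5 ⊗ 9))) gives 12.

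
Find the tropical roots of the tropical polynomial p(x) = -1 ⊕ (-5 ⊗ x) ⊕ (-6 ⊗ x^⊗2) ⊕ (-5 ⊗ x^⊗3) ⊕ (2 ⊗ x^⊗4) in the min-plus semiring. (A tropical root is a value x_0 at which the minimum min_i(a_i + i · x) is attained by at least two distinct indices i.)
Roots: {-7, -1, 1, 4}

Each tropical root is a break point of the lower envelope of the lines y = a_i + i · x (there are 5 lines, with slopes 0, 1, ..., 4). Only the lines that attain the minimum somewhere contribute to roots; other lines are dominated. Here the surviving (envelope) indices are i = 4, i = 3, i = 2, i = 1, i = 0.
Intersections between consecutive envelope lines give the roots: for adjacent envelope indices i < j the intersection is x = (a_i − a_j) / (j − i). Reading off the sorted break points: {-7, -1, 1, 4}.
Verification: at each break x_0, at least two indices attain the minimum of min_i(a_i + i · x_0).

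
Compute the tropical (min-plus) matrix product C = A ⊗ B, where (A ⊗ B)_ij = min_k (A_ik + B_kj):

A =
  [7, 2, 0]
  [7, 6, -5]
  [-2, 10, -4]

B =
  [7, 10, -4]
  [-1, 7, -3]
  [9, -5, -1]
A ⊗ B =
  [1, -5, -1]
  [4, -10, -6]
  [5, -9, -6]

Apply the min-plus product entry-by-entry:
  C[0][0] = min over k of (A[0][0] + B[0][0] = 7 + 7 = 14, A[0][1] + B[1][0] = 2 + -1 = 1, A[0][2] + B[2][0] = 0 + 9 = 9) = 1 (attained at k = 1)
  C[0][1] = min over k of (A[0][0] + B[0][1] = 7 + 10 = 17, A[0][1] + B[1][1] = 2 + 7 = 9, A[0][2] + B[2][1] = 0 + -5 = -5) = -5 (attained at k = 2)
  C[0][2] = min over k of (A[0][0] + B[0][2] = 7 + -4 = 3, A[0][1] + B[1][2] = 2 + -3 = -1, A[0][2] + B[2][2] = 0 + -1 = -1) = -1 (attained at k = 1)
  C[1][0] = min over k of (A[1][0] + B[0][0] = 7 + 7 = 14, A[1][1] + B[1][0] = 6 + -1 = 5, A[1][2] + B[2][0] = -5 + 9 = 4) = 4 (attained at k = 2)
  C[1][1] = min over k of (A[1][0] + B[0][1] = 7 + 10 = 17, A[1][1] + B[1][1] = 6 + 7 = 13, A[1][2] + B[2][1] = -5 + -5 = -10) = -10 (attained at k = 2)
  C[1][2] = min over k of (A[1][0] + B[0][2] = 7 + -4 = 3, A[1][1] + B[1][2] = 6 + -3 = 3, A[1][2] + B[2][2] = -5 + -1 = -6) = -6 (attained at k = 2)
  C[2][0] = min over k of (A[2][0] + B[0][0] = -2 + 7 = 5, A[2][1] + B[1][0] = 10 + -1 = 9, A[2][2] + B[2][0] = -4 + 9 = 5) = 5 (attained at k = 0)
  C[2][1] = min over k of (A[2][0] + B[0][1] = -2 + 10 = 8, A[2][1] + B[1][1] = 10 + 7 = 17, A[2][2] + B[2][1] = -4 + -5 = -9) = -9 (attained at k = 2)
  C[2][2] = min over k of (A[2][0] + B[0][2] = -2 + -4 = -6, A[2][1] + B[1][2] = 10 + -3 = 7, A[2][2] + B[2][2] = -4 + -1 = -5) = -6 (attained at k = 0)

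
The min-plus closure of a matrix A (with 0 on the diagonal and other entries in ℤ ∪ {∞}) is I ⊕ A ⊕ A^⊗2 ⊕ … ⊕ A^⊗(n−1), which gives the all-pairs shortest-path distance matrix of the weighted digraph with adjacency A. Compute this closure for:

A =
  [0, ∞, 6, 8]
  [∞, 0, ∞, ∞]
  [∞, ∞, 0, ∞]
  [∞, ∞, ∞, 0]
Closure =
  [0, ∞, 6, 8]
  [∞, 0, ∞, ∞]
  [∞, ∞, 0, ∞]
  [∞, ∞, ∞, 0]

This is the Floyd-Warshall all-pairs shortest-path computation. For each intermediate vertex k = 0, 1, …, 3, update dist[i][j] ← min(dist[i][j], dist[i][k] + dist[k][j]). The final matrix gives, for each (i, j), the minimum total weight of any directed path from i to j (possibly empty when i = j).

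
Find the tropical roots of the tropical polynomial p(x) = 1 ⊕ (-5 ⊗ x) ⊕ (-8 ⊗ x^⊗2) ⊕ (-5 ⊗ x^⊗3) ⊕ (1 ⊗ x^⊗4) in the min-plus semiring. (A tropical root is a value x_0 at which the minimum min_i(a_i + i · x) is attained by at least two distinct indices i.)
Roots: {-6, -3, 3, 6}

Each tropical root is a break point of the lower envelope of the lines y = a_i + i · x (there are 5 lines, with slopes 0, 1, ..., 4). Only the lines that attain the minimum somewhere contribute to roots; other lines are dominated. Here the surviving (envelope) indices are i = 4, i = 3, i = 2, i = 1, i = 0.
Intersections between consecutive envelope lines give the roots: for adjacent envelope indices i < j the intersection is x = (a_i − a_j) / (j − i). Reading off the sorted break points: {-6, -3, 3, 6}.
Verification: at each break x_0, at least two indices attain the minimum of min_i(a_i + i · x_0).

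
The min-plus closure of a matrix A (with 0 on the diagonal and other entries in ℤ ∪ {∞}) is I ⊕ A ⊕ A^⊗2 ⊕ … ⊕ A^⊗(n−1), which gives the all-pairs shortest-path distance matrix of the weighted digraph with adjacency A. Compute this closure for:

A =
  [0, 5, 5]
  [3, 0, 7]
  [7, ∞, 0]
Closure =
  [0, 5, 5]
  [3, 0, 7]
  [7, 12, 0]

This is the Floyd-Warshall all-pairs shortest-path computation. For each intermediate vertex k = 0, 1, …, 2, update dist[i][j] ← min(dist[i][j], dist[i][k] + dist[k][j]). The final matrix gives, for each (i, j), the minimum total weight of any directed path from i to j (possibly empty when i = j).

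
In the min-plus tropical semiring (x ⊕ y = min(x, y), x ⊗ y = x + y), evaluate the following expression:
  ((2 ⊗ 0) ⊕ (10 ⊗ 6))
((2 ⊗ 0) ⊕ (10 ⊗ 6)) = 2

Expand innermost to outermost. Recall ⊕ takes the minimum of its arguments and ⊗ takes their sum. Working out the expression ((2 ⊗ 0) ⊕ (10 ⊗ 6)) gives 2.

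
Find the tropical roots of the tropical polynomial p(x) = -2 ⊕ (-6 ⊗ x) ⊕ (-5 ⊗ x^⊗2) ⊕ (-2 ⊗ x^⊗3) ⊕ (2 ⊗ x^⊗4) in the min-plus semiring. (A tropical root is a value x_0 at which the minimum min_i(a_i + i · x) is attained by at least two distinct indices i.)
Roots: {-4, -3, -1, 4}

Each tropical root is a break point of the lower envelope of the lines y = a_i + i · x (there are 5 lines, with slopes 0, 1, ..., 4). Only the lines that attain the minimum somewhere contribute to roots; other lines are dominated. Here the surviving (envelope) indices are i = 4, i = 3, i = 2, i = 1, i = 0.
Intersections between consecutive envelope lines give the roots: for adjacent envelope indices i < j the intersection is x = (a_i − a_j) / (j − i). Reading off the sorted break points: {-4, -3, -1, 4}.
Verification: at each break x_0, at least two indices attain the minimum of min_i(a_i + i · x_0).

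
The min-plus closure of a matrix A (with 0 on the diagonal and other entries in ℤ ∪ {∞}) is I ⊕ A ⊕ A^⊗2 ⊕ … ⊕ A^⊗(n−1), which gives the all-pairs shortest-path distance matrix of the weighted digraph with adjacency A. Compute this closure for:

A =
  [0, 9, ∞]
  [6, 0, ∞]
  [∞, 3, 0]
Closure =
  [0, 9, ∞]
  [6, 0, ∞]
  [9, 3, 0]

This is the Floyd-Warshall all-pairs shortest-path computation. For each intermediate vertex k = 0, 1, …, 2, update dist[i][j] ← min(dist[i][j], dist[i][k] + dist[k][j]). The final matrix gives, for each (i, j), the minimum total weight of any directed path from i to j (possibly empty when i = j).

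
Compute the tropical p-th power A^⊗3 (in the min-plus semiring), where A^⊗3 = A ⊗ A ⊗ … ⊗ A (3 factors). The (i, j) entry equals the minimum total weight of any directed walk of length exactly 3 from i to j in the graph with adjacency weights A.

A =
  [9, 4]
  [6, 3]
A^⊗3 =
  [13, 10]
  [12, 9]

Each entry (A^⊗3)_ij equals the minimum over all length-3 walks i = v_0 → v_1 → … → v_3 = j of Σ_t A[v_t][v_{t+1}]. For example, for (i, j) = (0, 1) we minimise over 4 possible intermediate vertex sequences; the minimum is 10, attained along the walk 0 → 1 → 1 → 1.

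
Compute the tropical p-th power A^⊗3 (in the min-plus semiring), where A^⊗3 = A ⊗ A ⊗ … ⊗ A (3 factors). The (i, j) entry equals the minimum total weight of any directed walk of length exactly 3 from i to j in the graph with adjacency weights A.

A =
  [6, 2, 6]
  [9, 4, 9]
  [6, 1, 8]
A^⊗3 =
  [15, 10, 15]
  [17, 12, 17]
  [14, 9, 14]

Each entry (A^⊗3)_ij equals the minimum over all length-3 walks i = v_0 → v_1 → … → v_3 = j of Σ_t A[v_t][v_{t+1}]. For example, for (i, j) = (0, 2) we minimise over 9 possible intermediate vertex sequences; the minimum is 15, attained along the walk 0 → 1 → 1 → 2.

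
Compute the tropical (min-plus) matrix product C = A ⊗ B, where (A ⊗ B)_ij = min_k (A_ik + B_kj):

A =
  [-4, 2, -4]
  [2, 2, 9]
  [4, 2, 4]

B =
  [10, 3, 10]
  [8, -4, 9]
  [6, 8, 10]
A ⊗ B =
  [2, -2, 6]
  [10, -2, 11]
  [10, -2, 11]

Apply the min-plus product entry-by-entry:
  C[0][0] = min over k of (A[0][0] + B[0][0] = -4 + 10 = 6, A[0][1] + B[1][0] = 2 + 8 = 10, A[0][2] + B[2][0] = -4 + 6 = 2) = 2 (attained at k = 2)
  C[0][1] = min over k of (A[0][0] + B[0][1] = -4 + 3 = -1, A[0][1] + B[1][1] = 2 + -4 = -2, A[0][2] + B[2][1] = -4 + 8 = 4) = -2 (attained at k = 1)
  C[0][2] = min over k of (A[0][0] + B[0][2] = -4 + 10 = 6, A[0][1] + B[1][2] = 2 + 9 = 11, A[0][2] + B[2][2] = -4 + 10 = 6) = 6 (attained at k = 0)
  C[1][0] = min over k of (A[1][0] + B[0][0] = 2 + 10 = 12, A[1][1] + B[1][0] = 2 + 8 = 10, A[1][2] + B[2][0] = 9 + 6 = 15) = 10 (attained at k = 1)
  C[1][1] = min over k of (A[1][0] + B[0][1] = 2 + 3 = 5, A[1][1] + B[1][1] = 2 + -4 = -2, A[1][2] + B[2][1] = 9 + 8 = 17) = -2 (attained at k = 1)
  C[1][2] = min over k of (A[1][0] + B[0][2] = 2 + 10 = 12, A[1][1] + B[1][2] = 2 + 9 = 11, A[1][2] + B[2][2] = 9 + 10 = 19) = 11 (attained at k = 1)
  C[2][0] = min over k of (A[2][0] + B[0][0] = 4 + 10 = 14, A[2][1] + B[1][0] = 2 + 8 = 10, A[2][2] + B[2][0] = 4 + 6 = 10) = 10 (attained at k = 1)
  C[2][1] = min over k of (A[2][0] + B[0][1] = 4 + 3 = 7, A[2][1] + B[1][1] = 2 + -4 = -2, A[2][2] + B[2][1] = 4 + 8 = 12) = -2 (attained at k = 1)
  C[2][2] = min over k of (A[2][0] + B[0][2] = 4 + 10 = 14, A[2][1] + B[1][2] = 2 + 9 = 11, A[2][2] + B[2][2] = 4 + 10 = 14) = 11 (attained at k = 1)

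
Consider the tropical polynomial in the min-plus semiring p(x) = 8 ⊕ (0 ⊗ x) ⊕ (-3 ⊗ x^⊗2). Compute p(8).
p(8) = 8

A tropical monomial a ⊗ x^⊗i evaluates to a + i · x. Evaluating each term at x = 8:
  Term 0 contributes 8 + 0 · 8 = 8
  Term 1 contributes 0 + 1 · 8 = 8
  Term 2 contributes -3 + 2 · 8 = 13
p(8) = ⊕ of these = min[8, 8, 13] = 8.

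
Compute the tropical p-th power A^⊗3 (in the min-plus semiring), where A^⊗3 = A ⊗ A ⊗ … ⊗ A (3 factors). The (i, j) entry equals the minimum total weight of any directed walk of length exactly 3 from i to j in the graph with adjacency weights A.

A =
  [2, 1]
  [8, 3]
A^⊗3 =
  [6, 5]
  [12, 9]

Each entry (A^⊗3)_ij equals the minimum over all length-3 walks i = v_0 → v_1 → … → v_3 = j of Σ_t A[v_t][v_{t+1}]. For example, for (i, j) = (0, 1) we minimise over 4 possible intermediate vertex sequences; the minimum is 5, attained along the walk 0 → 0 → 0 → 1.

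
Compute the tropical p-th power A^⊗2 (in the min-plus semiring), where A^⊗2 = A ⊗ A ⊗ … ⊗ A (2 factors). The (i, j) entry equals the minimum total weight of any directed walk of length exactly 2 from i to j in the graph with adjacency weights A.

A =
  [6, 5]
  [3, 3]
A^⊗2 =
  [8, 8]
  [6, 6]

Each entry (A^⊗2)_ij equals the minimum over all length-2 walks i = v_0 → v_1 → … → v_2 = j of Σ_t A[v_t][v_{t+1}]. For example, for (i, j) = (0, 1) we minimise over 2 possible intermediate vertex sequences; the minimum is 8, attained along the walk 0 → 1 → 1.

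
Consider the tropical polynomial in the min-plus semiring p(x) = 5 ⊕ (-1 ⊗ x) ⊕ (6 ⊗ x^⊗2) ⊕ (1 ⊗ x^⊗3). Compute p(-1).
p(-1) = -2

A tropical monomial a ⊗ x^⊗i evaluates to a + i · x. Evaluating each term at x = -1:
  Term 0 contributes 5 + 0 · -1 = 5
  Term 1 contributes -1 + 1 · -1 = -2
  Term 2 contributes 6 + 2 · -1 = 4
  Term 3 contributes 1 + 3 · -1 = -2
p(-1) = ⊕ of these = min[5, -2, 4, -2] = -2.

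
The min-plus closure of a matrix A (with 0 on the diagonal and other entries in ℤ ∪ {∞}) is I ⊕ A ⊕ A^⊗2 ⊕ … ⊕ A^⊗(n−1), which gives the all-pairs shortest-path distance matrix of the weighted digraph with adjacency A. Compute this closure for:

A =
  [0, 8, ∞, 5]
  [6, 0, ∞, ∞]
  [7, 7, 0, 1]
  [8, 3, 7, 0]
Closure =
  [0, 8, 12, 5]
  [6, 0, 18, 11]
  [7, 4, 0, 1]
  [8, 3, 7, 0]

This is the Floyd-Warshall all-pairs shortest-path computation. For each intermediate vertex k = 0, 1, …, 3, update dist[i][j] ← min(dist[i][j], dist[i][k] + dist[k][j]). The final matrix gives, for each (i, j), the minimum total weight of any directed path from i to j (possibly empty when i = j).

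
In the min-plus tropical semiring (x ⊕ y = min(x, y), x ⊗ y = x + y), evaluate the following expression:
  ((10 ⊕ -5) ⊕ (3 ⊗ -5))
((10 ⊕ -5) ⊕ (3 ⊗ -5)) = -5

Expand innermost to outermost. Recall ⊕ takes the minimum of its arguments and ⊗ takes their sum. Working out the expression ((10 ⊕ -5) ⊕ (3 ⊗ -5)) gives -5.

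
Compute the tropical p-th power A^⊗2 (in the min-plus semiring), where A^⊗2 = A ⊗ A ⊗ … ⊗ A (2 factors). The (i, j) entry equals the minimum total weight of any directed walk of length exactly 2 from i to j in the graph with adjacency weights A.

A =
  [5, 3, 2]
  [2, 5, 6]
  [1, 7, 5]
A^⊗2 =
  [3, 8, 7]
  [7, 5, 4]
  [6, 4, 3]

Each entry (A^⊗2)_ij equals the minimum over all length-2 walks i = v_0 → v_1 → … → v_2 = j of Σ_t A[v_t][v_{t+1}]. For example, for (i, j) = (0, 2) we minimise over 3 possible intermediate vertex sequences; the minimum is 7, attained along the walk 0 → 0 → 2.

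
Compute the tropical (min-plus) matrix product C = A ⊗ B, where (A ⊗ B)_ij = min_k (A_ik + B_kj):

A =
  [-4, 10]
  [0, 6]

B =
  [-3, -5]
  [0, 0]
A ⊗ B =
  [-7, -9]
  [-3, -5]

Apply the min-plus product entry-by-entry:
  C[0][0] = min over k of (A[0][0] + B[0][0] = -4 + -3 = -7, A[0][1] + B[1][0] = 10 + 0 = 10) = -7 (attained at k = 0)
  C[0][1] = min over k of (A[0][0] + B[0][1] = -4 + -5 = -9, A[0][1] + B[1][1] = 10 + 0 = 10) = -9 (attained at k = 0)
  C[1][0] = min over k of (A[1][0] + B[0][0] = 0 + -3 = -3, A[1][1] + B[1][0] = 6 + 0 = 6) = -3 (attained at k = 0)
  C[1][1] = min over k of (A[1][0] + B[0][1] = 0 + -5 = -5, A[1][1] + B[1][1] = 6 + 0 = 6) = -5 (attained at k = 0)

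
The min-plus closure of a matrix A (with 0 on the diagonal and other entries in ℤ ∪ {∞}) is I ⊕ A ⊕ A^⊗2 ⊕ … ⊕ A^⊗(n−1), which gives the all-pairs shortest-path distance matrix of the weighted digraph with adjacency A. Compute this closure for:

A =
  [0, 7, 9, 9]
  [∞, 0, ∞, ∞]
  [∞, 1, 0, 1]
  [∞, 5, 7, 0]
Closure =
  [0, 7, 9, 9]
  [∞, 0, ∞, ∞]
  [∞, 1, 0, 1]
  [∞, 5, 7, 0]

This is the Floyd-Warshall all-pairs shortest-path computation. For each intermediate vertex k = 0, 1, …, 3, update dist[i][j] ← min(dist[i][j], dist[i][k] + dist[k][j]). The final matrix gives, for each (i, j), the minimum total weight of any directed path from i to j (possibly empty when i = j).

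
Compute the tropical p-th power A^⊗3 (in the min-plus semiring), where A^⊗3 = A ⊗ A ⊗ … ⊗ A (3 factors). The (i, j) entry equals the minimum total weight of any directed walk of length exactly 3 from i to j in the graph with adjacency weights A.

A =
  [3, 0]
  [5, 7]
A^⊗3 =
  [8, 5]
  [10, 8]

Each entry (A^⊗3)_ij equals the minimum over all length-3 walks i = v_0 → v_1 → … → v_3 = j of Σ_t A[v_t][v_{t+1}]. For example, for (i, j) = (0, 1) we minimise over 4 possible intermediate vertex sequences; the minimum is 5, attained along the walk 0 → 1 → 0 → 1.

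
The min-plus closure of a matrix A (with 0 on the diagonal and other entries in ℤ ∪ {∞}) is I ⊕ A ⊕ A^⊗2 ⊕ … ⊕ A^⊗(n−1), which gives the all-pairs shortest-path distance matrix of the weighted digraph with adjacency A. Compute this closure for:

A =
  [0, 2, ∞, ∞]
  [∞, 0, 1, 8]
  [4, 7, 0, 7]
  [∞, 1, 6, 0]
Closure =
  [0, 2, 3, 10]
  [5, 0, 1, 8]
  [4, 6, 0, 7]
  [6, 1, 2, 0]

This is the Floyd-Warshall all-pairs shortest-path computation. For each intermediate vertex k = 0, 1, …, 3, update dist[i][j] ← min(dist[i][j], dist[i][k] + dist[k][j]). The final matrix gives, for each (i, j), the minimum total weight of any directed path from i to j (possibly empty when i = j).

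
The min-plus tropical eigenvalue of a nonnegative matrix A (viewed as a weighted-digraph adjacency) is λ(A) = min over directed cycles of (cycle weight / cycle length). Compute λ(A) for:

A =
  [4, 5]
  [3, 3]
λ(A) = 3

Enumerate directed cycles and compute their means (weight / length). Sample:
  cycle 0 → 0: weight = 4, length = 1, mean = 4/1 ≈ 4.000
  cycle 1 → 1: weight = 3, length = 1, mean = 3/1 ≈ 3.000
  cycle 0 → 1 → 0: weight = 8, length = 2, mean = 8/2 ≈ 4.000
  cycle 1 → 0 → 1: weight = 8, length = 2, mean = 8/2 ≈ 4.000
Minimum mean = 3.000, attained e.g. along the cycle 1 → 1 with weight 3 and length 1. So λ(A) = 3/1 = 3.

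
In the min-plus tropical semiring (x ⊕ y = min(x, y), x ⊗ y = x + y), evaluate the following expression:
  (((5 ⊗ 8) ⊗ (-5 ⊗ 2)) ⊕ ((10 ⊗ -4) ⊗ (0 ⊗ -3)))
(((5 ⊗ 8) ⊗ (-5 ⊗ 2)) ⊕ ((10 ⊗ -4) ⊗ (0 ⊗ -3))) = 3

Expand innermost to outermost. Recall ⊕ takes the minimum of its arguments and ⊗ takes their sum. Working out the expression (((5 ⊗ 8) ⊗ (-5 ⊗ 2)) ⊕ ((10 ⊗ -4) ⊗ (0 ⊗ -3))) gives 3.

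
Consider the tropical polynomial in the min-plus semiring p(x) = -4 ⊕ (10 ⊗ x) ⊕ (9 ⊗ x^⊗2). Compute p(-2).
p(-2) = -4

A tropical monomial a ⊗ x^⊗i evaluates to a + i · x. Evaluating each term at x = -2:
  Term 0 contributes -4 + 0 · -2 = -4
  Term 1 contributes 10 + 1 · -2 = 8
  Term 2 contributes 9 + 2 · -2 = 5
p(-2) = ⊕ of these = min[-4, 8, 5] = -4.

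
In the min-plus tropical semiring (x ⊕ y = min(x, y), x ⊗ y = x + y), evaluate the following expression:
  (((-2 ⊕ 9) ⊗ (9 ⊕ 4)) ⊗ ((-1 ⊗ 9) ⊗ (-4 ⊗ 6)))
(((-2 ⊕ 9) ⊗ (9 ⊕ 4)) ⊗ ((-1 ⊗ 9) ⊗ (-4 ⊗ 6))) = 12

Expand innermost to outermost. Recall ⊕ takes the minimum of its arguments and ⊗ takes their sum. Working out the expression (((-2 ⊕ 9) ⊗ (9 ⊕ 4)) ⊗ ((-1 ⊗ 9) ⊗ (-4 ⊗ 6))) gives 12.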